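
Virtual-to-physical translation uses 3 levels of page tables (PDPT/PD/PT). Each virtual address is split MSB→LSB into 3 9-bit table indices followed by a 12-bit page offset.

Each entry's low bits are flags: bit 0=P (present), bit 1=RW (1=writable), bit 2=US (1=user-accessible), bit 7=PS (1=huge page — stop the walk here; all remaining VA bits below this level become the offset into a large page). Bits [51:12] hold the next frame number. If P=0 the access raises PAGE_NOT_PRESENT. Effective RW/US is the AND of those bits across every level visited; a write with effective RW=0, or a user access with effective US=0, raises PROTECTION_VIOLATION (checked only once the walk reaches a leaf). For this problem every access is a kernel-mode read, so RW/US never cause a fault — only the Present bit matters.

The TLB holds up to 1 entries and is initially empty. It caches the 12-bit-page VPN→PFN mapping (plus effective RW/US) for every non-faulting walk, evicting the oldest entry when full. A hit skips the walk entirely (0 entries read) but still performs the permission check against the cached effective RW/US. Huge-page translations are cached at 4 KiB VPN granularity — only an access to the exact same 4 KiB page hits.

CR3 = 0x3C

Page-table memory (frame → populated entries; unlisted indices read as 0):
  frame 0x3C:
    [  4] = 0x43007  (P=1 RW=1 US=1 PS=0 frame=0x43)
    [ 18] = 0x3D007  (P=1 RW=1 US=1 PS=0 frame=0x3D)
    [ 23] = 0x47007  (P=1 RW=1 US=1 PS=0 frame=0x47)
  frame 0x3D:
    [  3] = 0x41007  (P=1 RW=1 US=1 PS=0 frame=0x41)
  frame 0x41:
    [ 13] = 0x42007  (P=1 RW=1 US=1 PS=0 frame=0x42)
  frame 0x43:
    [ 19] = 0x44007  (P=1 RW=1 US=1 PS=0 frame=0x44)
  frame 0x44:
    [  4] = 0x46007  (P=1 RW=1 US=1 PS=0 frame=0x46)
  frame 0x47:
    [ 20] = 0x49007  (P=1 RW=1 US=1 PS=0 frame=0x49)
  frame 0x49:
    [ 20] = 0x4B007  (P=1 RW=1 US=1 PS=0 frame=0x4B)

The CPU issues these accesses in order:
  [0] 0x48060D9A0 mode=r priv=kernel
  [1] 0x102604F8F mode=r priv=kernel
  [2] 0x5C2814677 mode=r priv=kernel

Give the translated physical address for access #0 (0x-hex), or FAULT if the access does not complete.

Trace:
#0 VA=0x48060D9A0 (r,kernel):
  lvl0: tbl 0x3C, slot 18 ⇒ 0x3D007 (P1/RW1/US1/PS0)
  lvl1: tbl 0x3D, slot 3 ⇒ 0x41007 (P1/RW1/US1/PS0)
  lvl2: tbl 0x41, slot 13 ⇒ 0x42007 (P1/RW1/US1/PS0)
  ✓ 0x429A0  — 3 lookups
#1 VA=0x102604F8F (r,kernel):
  lvl0: tbl 0x3C, slot 4 ⇒ 0x43007 (P1/RW1/US1/PS0)
  lvl1: tbl 0x43, slot 19 ⇒ 0x44007 (P1/RW1/US1/PS0)
  lvl2: tbl 0x44, slot 4 ⇒ 0x46007 (P1/RW1/US1/PS0)
  ✓ 0x46F8F  — 3 lookups
#2 VA=0x5C2814677 (r,kernel):
  lvl0: tbl 0x3C, slot 23 ⇒ 0x47007 (P1/RW1/US1/PS0)
  lvl1: tbl 0x47, slot 20 ⇒ 0x49007 (P1/RW1/US1/PS0)
  lvl2: tbl 0x49, slot 20 ⇒ 0x4B007 (P1/RW1/US1/PS0)
  ✓ 0x4B677  — 3 lookups

Access #0 PA: 0x429A0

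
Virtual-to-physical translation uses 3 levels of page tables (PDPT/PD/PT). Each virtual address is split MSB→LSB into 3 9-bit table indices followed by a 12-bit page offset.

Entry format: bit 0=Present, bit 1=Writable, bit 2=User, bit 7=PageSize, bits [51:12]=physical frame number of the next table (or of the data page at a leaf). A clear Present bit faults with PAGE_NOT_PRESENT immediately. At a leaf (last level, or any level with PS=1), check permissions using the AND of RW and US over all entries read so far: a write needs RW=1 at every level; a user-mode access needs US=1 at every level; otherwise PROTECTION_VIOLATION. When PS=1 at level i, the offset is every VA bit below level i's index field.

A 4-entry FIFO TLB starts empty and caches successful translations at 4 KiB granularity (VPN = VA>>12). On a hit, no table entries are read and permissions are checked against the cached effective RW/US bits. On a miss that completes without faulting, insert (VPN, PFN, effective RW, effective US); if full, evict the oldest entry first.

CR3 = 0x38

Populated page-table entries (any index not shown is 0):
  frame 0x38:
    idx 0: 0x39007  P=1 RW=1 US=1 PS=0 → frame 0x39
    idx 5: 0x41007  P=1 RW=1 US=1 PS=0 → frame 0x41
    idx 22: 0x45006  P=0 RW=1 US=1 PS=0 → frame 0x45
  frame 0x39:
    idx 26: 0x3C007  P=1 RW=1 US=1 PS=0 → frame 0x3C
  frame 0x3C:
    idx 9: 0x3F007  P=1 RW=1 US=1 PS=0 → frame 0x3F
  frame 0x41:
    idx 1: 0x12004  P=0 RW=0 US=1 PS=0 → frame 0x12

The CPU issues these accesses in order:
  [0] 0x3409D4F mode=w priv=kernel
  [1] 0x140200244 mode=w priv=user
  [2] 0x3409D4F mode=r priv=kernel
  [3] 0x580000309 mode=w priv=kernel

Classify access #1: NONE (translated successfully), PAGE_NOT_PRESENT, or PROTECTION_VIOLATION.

Walk each access:
#0 VA=0x3409D4F (w,kernel):
  [0] read 0x38 idx=0: raw=0x39007 flags P=1 W=1 U=1 S=0
  [1] read 0x39 idx=26: raw=0x3C007 flags P=1 W=1 U=1 S=0
  [2] read 0x3C idx=9: raw=0x3F007 flags P=1 W=1 U=1 S=0
  ✓ 0x3FD4F  — 3 lookups
#1 VA=0x140200244 (w,user):
  [0] read 0x38 idx=5: raw=0x41007 flags P=1 W=1 U=1 S=0
  [1] read 0x41 idx=1: raw=0x12004 flags P=0 W=0 U=1 S=0
  → PAGE_NOT_PRESENT  (2 entries read)
#2 VA=0x3409D4F (r,kernel):
  TLB hit vpn=0x3409 → PA=0x3FD4F
#3 VA=0x580000309 (w,kernel):
  [0] read 0x38 idx=22: raw=0x45006 flags P=0 W=1 U=1 S=0
  → PAGE_NOT_PRESENT  (1 entries read)

Access #1 fault: PAGE_NOT_PRESENT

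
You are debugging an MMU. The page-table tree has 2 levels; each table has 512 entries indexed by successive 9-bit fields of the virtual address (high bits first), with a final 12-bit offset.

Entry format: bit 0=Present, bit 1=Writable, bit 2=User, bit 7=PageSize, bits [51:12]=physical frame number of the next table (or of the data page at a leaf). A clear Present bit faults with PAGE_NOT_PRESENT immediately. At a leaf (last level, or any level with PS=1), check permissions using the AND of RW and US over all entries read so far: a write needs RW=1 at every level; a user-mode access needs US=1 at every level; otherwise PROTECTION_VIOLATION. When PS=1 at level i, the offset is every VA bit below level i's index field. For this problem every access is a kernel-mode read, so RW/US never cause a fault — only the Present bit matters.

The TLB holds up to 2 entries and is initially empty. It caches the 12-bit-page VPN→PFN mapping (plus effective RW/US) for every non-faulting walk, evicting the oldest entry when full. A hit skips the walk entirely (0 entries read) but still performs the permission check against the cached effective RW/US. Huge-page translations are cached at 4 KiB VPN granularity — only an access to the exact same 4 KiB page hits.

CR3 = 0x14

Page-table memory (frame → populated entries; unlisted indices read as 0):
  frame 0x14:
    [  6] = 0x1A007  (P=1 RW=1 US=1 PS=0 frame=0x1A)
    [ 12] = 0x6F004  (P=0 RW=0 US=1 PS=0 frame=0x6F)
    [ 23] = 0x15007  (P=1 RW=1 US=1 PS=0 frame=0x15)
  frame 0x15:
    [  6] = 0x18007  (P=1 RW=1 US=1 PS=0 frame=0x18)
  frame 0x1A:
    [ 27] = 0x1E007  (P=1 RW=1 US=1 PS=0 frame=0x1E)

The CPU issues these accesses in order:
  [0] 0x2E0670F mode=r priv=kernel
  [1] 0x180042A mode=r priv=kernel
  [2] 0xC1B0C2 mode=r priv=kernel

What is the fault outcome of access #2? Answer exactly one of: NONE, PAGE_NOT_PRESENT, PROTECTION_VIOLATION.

Per-access translation:
#0 VA=0x2E0670F (r,kernel):
  L0: frame=0x14 idx=23 entry=0x15007 [P=1 RW=1 US=1 PS=0]
  L1: frame=0x15 idx=6 entry=0x18007 [P=1 RW=1 US=1 PS=0]
  ⇒ phys 0x1870F  [2 reads]
#1 VA=0x180042A (r,kernel):
  L0: frame=0x14 idx=12 entry=0x6F004 [P=0 RW=0 US=1 PS=0]
  ✗ PAGE_NOT_PRESENT  [1 reads]
#2 VA=0xC1B0C2 (r,kernel):
  L0: frame=0x14 idx=6 entry=0x1A007 [P=1 RW=1 US=1 PS=0]
  L1: frame=0x1A idx=27 entry=0x1E007 [P=1 RW=1 US=1 PS=0]
  ⇒ phys 0x1E0C2  [2 reads]

Access #2 fault: NONE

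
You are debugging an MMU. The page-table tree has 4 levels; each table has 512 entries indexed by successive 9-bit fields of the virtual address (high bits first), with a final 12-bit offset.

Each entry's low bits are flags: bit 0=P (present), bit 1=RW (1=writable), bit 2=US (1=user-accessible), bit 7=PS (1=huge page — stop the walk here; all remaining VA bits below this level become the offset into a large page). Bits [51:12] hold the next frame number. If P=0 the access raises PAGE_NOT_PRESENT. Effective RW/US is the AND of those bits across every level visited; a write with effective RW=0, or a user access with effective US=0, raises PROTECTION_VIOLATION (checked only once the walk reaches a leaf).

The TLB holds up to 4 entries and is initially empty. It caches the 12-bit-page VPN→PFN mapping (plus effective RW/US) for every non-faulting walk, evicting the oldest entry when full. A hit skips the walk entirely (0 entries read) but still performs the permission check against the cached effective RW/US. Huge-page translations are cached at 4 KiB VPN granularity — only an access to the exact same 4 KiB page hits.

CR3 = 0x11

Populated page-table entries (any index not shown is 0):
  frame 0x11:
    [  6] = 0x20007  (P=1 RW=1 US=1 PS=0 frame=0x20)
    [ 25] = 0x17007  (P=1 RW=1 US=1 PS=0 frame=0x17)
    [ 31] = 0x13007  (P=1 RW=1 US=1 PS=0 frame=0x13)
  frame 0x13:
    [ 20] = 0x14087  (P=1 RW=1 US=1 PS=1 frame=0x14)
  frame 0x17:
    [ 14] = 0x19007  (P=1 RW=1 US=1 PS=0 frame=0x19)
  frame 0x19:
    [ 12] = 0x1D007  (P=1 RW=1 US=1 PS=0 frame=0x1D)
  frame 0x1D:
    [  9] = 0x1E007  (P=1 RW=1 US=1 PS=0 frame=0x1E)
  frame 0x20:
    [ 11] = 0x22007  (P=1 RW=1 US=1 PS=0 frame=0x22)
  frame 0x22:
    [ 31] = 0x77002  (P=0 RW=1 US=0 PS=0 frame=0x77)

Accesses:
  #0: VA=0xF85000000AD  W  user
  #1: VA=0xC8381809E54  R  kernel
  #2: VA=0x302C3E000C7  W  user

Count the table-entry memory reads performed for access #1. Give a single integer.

Trace:
#0 VA=0xF85000000AD (w,user):
  L0: frame=0x11 idx=31 entry=0x13007 [P=1 RW=1 US=1 PS=0]
  L1: frame=0x13 idx=20 entry=0x14087 [P=1 RW=1 US=1 PS=1]
  ✓ 0x140AD (huge @L1)  — 2 lookups
#1 VA=0xC8381809E54 (r,kernel):
  L0: frame=0x11 idx=25 entry=0x17007 [P=1 RW=1 US=1 PS=0]
  L1: frame=0x17 idx=14 entry=0x19007 [P=1 RW=1 US=1 PS=0]
  L2: frame=0x19 idx=12 entry=0x1D007 [P=1 RW=1 US=1 PS=0]
  L3: frame=0x1D idx=9 entry=0x1E007 [P=1 RW=1 US=1 PS=0]
  ✓ 0x1EE54  — 4 lookups
#2 VA=0x302C3E000C7 (w,user):
  L0: frame=0x11 idx=6 entry=0x20007 [P=1 RW=1 US=1 PS=0]
  L1: frame=0x20 idx=11 entry=0x22007 [P=1 RW=1 US=1 PS=0]
  L2: frame=0x22 idx=31 entry=0x77002 [P=0 RW=1 US=0 PS=0]
  → PAGE_NOT_PRESENT  (3 entries read)

Entries read for #1: 4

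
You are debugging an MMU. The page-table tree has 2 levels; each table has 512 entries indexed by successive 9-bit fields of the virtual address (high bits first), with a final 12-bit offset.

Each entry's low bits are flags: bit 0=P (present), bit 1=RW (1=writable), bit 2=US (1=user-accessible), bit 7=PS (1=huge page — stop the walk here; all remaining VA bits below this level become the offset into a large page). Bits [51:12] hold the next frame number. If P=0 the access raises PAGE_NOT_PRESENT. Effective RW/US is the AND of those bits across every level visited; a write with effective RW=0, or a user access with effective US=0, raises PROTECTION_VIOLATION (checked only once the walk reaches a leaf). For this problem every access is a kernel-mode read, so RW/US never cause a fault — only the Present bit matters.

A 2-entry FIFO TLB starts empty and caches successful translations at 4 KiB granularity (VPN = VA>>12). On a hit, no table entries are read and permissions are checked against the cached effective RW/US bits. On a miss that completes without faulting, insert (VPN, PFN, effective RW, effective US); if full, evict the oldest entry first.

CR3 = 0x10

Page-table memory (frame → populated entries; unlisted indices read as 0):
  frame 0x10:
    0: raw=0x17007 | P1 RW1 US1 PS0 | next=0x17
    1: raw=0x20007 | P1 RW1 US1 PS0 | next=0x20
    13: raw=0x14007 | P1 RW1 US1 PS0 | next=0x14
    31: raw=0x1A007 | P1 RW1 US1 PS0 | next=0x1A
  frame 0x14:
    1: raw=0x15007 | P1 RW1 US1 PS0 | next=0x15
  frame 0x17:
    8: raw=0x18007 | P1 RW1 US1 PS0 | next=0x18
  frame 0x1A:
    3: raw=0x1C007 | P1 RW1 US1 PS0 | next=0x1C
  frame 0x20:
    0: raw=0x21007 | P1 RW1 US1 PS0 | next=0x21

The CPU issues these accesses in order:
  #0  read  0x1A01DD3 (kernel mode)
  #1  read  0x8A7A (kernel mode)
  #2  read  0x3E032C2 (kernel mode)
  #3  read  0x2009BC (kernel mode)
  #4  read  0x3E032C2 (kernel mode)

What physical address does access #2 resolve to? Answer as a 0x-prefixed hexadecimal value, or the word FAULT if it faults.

Per-access translation:
#0 VA=0x1A01DD3 (r,kernel):
  lvl0: tbl 0x10, slot 13 ⇒ 0x14007 (P1/RW1/US1/PS0)
  lvl1: tbl 0x14, slot 1 ⇒ 0x15007 (P1/RW1/US1/PS0)
  ✓ 0x15DD3  — 2 lookups
#1 VA=0x8A7A (r,kernel):
  lvl0: tbl 0x10, slot 0 ⇒ 0x17007 (P1/RW1/US1/PS0)
  lvl1: tbl 0x17, slot 8 ⇒ 0x18007 (P1/RW1/US1/PS0)
  ✓ 0x18A7A  — 2 lookups
#2 VA=0x3E032C2 (r,kernel):
  lvl0: tbl 0x10, slot 31 ⇒ 0x1A007 (P1/RW1/US1/PS0)
  lvl1: tbl 0x1A, slot 3 ⇒ 0x1C007 (P1/RW1/US1/PS0)
  ✓ 0x1C2C2  — 2 lookups
#3 VA=0x2009BC (r,kernel):
  lvl0: tbl 0x10, slot 1 ⇒ 0x20007 (P1/RW1/US1/PS0)
  lvl1: tbl 0x20, slot 0 ⇒ 0x21007 (P1/RW1/US1/PS0)
  ✓ 0x219BC  — 2 lookups
#4 VA=0x3E032C2 (r,kernel):
  TLB hit vpn=0x3E03 → PA=0x1C2C2

Access #2 PA: 0x1C2C2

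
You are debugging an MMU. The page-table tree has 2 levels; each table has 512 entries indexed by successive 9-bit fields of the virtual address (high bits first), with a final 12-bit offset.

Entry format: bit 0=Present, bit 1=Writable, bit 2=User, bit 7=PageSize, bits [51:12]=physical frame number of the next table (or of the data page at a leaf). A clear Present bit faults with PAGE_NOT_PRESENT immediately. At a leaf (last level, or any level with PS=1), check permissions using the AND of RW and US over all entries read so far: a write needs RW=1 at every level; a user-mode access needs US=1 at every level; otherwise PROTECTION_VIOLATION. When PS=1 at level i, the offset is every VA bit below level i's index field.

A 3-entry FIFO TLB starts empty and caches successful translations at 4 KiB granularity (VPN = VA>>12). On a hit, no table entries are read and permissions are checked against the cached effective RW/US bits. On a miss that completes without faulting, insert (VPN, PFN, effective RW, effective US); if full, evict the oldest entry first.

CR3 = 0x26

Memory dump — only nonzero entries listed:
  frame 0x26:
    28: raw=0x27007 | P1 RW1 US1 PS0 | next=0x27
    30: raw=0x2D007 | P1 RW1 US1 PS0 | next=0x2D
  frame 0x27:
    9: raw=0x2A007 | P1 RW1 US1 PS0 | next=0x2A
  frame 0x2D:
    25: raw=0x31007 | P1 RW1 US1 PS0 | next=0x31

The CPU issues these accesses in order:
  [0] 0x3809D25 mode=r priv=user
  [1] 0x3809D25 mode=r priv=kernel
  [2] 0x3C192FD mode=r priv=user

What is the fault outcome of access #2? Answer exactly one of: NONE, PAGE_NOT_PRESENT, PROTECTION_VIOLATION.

Per-access translation:
#0 VA=0x3809D25 (r,user):
  [0] read 0x26 idx=28: raw=0x27007 flags P=1 W=1 U=1 S=0
  [1] read 0x27 idx=9: raw=0x2A007 flags P=1 W=1 U=1 S=0
  ✓ 0x2AD25  — 2 lookups
#1 VA=0x3809D25 (r,kernel):
  TLB hit vpn=0x3809 → PA=0x2AD25
#2 VA=0x3C192FD (r,user):
  [0] read 0x26 idx=30: raw=0x2D007 flags P=1 W=1 U=1 S=0
  [1] read 0x2D idx=25: raw=0x31007 flags P=1 W=1 U=1 S=0
  ✓ 0x312FD  — 2 lookups

Access #2 fault: NONE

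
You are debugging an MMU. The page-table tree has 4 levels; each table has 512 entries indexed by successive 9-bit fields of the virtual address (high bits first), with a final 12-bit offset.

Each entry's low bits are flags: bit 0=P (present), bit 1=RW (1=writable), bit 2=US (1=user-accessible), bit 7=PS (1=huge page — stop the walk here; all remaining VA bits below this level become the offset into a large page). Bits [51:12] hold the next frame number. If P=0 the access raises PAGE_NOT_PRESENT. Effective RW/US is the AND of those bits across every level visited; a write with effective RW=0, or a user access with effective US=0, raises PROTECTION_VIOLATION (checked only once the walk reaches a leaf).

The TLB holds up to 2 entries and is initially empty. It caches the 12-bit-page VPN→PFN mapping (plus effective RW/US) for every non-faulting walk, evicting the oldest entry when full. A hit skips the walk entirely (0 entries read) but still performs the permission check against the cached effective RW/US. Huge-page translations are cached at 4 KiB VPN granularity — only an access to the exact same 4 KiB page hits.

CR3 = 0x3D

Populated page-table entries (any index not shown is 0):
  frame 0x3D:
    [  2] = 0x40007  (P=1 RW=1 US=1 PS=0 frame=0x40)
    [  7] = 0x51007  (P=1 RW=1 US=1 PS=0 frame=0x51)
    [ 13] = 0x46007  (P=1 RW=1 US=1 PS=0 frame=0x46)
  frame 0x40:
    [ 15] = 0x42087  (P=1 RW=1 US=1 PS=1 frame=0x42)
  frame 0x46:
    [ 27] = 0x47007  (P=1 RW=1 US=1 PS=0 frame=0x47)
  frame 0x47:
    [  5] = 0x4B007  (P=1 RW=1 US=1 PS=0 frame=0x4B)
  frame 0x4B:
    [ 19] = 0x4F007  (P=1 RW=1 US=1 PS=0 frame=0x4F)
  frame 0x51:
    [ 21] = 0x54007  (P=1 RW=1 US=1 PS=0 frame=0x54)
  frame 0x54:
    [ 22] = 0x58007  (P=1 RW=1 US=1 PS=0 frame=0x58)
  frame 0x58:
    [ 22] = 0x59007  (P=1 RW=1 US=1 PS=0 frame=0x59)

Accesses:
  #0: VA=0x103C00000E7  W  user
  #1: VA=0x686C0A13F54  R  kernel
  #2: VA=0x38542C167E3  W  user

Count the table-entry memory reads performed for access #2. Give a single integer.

Walk each access:
#0 VA=0x103C00000E7 (w,user):
  [0] read 0x3D idx=2: raw=0x40007 flags P=1 W=1 U=1 S=0
  [1] read 0x40 idx=15: raw=0x42087 flags P=1 W=1 U=1 S=1
  ⇒ phys 0x420E7 (huge @L1)  [2 reads]
#1 VA=0x686C0A13F54 (r,kernel):
  [0] read 0x3D idx=13: raw=0x46007 flags P=1 W=1 U=1 S=0
  [1] read 0x46 idx=27: raw=0x47007 flags P=1 W=1 U=1 S=0
  [2] read 0x47 idx=5: raw=0x4B007 flags P=1 W=1 U=1 S=0
  [3] read 0x4B idx=19: raw=0x4F007 flags P=1 W=1 U=1 S=0
  ⇒ phys 0x4FF54  [4 reads]
#2 VA=0x38542C167E3 (w,user):
  [0] read 0x3D idx=7: raw=0x51007 flags P=1 W=1 U=1 S=0
  [1] read 0x51 idx=21: raw=0x54007 flags P=1 W=1 U=1 S=0
  [2] read 0x54 idx=22: raw=0x58007 flags P=1 W=1 U=1 S=0
  [3] read 0x58 idx=22: raw=0x59007 flags P=1 W=1 U=1 S=0
  ⇒ phys 0x597E3  [4 reads]

Entries read for #2: 4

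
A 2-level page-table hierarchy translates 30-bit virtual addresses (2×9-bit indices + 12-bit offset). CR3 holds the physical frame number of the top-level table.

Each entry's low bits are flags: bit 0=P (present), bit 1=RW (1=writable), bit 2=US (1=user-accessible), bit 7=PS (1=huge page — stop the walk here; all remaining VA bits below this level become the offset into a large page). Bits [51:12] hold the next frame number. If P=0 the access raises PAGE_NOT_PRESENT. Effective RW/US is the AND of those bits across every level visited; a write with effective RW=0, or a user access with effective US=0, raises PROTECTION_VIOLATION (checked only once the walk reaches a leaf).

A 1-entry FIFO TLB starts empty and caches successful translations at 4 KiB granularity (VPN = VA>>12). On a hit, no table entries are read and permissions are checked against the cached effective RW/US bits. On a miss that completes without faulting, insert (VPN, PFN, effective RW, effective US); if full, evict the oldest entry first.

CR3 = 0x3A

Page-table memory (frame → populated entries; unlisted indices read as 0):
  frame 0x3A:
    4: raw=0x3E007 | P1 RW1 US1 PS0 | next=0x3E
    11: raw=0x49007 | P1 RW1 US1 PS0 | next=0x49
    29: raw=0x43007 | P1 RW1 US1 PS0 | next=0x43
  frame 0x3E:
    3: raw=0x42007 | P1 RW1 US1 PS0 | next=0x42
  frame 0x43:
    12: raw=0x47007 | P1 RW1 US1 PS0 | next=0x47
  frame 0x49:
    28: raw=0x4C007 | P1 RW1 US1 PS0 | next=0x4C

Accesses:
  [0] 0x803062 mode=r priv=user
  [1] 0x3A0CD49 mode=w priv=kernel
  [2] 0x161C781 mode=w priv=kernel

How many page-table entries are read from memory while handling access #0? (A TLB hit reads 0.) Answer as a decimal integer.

Walk each access:
#0 VA=0x803062 (r,user):
  L0: frame=0x3A idx=4 entry=0x3E007 [P=1 RW=1 US=1 PS=0]
  L1: frame=0x3E idx=3 entry=0x42007 [P=1 RW=1 US=1 PS=0]
  ⇒ phys 0x42062  [2 reads]
#1 VA=0x3A0CD49 (w,kernel):
  L0: frame=0x3A idx=29 entry=0x43007 [P=1 RW=1 US=1 PS=0]
  L1: frame=0x43 idx=12 entry=0x47007 [P=1 RW=1 US=1 PS=0]
  ⇒ phys 0x47D49  [2 reads]
#2 VA=0x161C781 (w,kernel):
  L0: frame=0x3A idx=11 entry=0x49007 [P=1 RW=1 US=1 PS=0]
  L1: frame=0x49 idx=28 entry=0x4C007 [P=1 RW=1 US=1 PS=0]
  ⇒ phys 0x4C781  [2 reads]

Entries read for #0: 2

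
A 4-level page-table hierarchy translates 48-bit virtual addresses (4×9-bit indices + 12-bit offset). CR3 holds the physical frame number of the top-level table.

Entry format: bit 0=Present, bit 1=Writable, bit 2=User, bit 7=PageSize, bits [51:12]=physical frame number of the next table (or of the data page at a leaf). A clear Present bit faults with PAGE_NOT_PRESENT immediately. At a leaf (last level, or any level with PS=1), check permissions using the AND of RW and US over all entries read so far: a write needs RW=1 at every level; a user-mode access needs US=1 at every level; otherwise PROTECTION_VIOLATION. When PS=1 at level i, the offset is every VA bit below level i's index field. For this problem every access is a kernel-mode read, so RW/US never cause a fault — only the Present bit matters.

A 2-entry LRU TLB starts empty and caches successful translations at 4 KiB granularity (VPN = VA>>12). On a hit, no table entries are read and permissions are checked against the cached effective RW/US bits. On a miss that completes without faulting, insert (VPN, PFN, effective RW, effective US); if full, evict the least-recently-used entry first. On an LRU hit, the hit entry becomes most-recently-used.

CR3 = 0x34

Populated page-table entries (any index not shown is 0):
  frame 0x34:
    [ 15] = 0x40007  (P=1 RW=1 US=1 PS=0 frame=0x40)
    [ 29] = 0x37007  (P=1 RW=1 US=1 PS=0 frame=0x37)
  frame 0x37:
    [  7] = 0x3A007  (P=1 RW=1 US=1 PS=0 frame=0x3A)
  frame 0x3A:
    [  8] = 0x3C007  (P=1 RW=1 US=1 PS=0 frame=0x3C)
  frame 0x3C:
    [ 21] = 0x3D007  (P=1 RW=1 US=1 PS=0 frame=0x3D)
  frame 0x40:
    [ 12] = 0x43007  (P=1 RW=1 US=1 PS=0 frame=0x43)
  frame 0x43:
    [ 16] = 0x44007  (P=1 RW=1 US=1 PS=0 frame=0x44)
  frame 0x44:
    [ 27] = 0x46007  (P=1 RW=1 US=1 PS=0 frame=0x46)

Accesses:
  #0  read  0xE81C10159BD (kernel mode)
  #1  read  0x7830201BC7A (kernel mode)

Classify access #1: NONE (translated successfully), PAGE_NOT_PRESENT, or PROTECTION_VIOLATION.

Walk each access:
#0 VA=0xE81C10159BD (r,kernel):
  L0 @0x34[29] → 0x37007  P=1,RW=1,US=1,PS=0
  L1 @0x37[7] → 0x3A007  P=1,RW=1,US=1,PS=0
  L2 @0x3A[8] → 0x3C007  P=1,RW=1,US=1,PS=0
  L3 @0x3C[21] → 0x3D007  P=1,RW=1,US=1,PS=0
  ✓ 0x3D9BD  — 4 lookups
#1 VA=0x7830201BC7A (r,kernel):
  L0 @0x34[15] → 0x40007  P=1,RW=1,US=1,PS=0
  L1 @0x40[12] → 0x43007  P=1,RW=1,US=1,PS=0
  L2 @0x43[16] → 0x44007  P=1,RW=1,US=1,PS=0
  L3 @0x44[27] → 0x46007  P=1,RW=1,US=1,PS=0
  ✓ 0x46C7A  — 4 lookups

Access #1 fault: NONE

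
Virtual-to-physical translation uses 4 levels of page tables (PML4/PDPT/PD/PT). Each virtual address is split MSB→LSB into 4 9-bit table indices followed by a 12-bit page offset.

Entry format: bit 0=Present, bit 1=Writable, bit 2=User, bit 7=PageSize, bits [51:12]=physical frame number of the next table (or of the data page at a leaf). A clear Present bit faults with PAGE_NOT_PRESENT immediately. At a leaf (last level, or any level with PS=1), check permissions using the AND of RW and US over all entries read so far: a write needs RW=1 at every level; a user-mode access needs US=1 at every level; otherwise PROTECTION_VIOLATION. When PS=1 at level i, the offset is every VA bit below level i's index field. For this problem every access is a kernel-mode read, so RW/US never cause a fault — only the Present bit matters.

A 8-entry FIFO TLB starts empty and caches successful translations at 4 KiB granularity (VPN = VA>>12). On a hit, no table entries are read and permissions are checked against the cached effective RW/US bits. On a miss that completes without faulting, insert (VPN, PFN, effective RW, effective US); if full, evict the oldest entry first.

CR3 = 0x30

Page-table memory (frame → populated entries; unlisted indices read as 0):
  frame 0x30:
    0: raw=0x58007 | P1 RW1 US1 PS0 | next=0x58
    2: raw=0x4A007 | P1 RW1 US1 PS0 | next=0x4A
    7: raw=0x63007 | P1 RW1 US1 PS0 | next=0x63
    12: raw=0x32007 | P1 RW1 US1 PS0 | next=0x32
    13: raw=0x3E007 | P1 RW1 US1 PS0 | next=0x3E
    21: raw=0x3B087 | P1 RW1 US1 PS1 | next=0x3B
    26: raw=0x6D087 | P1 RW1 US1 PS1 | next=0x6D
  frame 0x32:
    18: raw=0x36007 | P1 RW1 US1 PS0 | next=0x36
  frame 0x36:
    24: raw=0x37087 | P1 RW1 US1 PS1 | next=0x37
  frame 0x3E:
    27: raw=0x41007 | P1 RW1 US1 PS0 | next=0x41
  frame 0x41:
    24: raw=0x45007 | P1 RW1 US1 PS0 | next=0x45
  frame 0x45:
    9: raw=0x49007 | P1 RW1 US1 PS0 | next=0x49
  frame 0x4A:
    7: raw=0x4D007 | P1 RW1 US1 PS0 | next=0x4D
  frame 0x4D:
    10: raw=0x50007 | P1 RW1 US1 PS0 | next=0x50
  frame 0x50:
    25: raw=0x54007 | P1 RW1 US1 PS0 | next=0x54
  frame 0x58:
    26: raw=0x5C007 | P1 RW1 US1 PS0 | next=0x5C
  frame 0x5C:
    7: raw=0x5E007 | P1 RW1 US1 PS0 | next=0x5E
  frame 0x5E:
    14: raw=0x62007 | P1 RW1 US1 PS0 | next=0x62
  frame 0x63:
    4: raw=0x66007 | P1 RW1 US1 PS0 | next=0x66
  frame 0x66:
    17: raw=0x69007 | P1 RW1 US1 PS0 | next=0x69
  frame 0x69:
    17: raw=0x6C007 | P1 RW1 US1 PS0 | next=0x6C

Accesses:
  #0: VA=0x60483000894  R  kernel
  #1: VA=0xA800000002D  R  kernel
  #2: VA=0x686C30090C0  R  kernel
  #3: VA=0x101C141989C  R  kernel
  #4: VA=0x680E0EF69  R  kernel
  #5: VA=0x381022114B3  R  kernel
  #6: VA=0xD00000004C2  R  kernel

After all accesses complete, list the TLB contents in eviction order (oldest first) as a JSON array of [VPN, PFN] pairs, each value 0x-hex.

Trace:
#0 VA=0x60483000894 (r,kernel):
  L0 @0x30[12] → 0x32007  P=1,RW=1,US=1,PS=0
  L1 @0x32[18] → 0x36007  P=1,RW=1,US=1,PS=0
  L2 @0x36[24] → 0x37087  P=1,RW=1,US=1,PS=1
  ⇒ phys 0x37894 (huge @L2)  [3 reads]
#1 VA=0xA800000002D (r,kernel):
  L0 @0x30[21] → 0x3B087  P=1,RW=1,US=1,PS=1
  ⇒ phys 0x3B02D (huge @L0)  [1 reads]
#2 VA=0x686C30090C0 (r,kernel):
  L0 @0x30[13] → 0x3E007  P=1,RW=1,US=1,PS=0
  L1 @0x3E[27] → 0x41007  P=1,RW=1,US=1,PS=0
  L2 @0x41[24] → 0x45007  P=1,RW=1,US=1,PS=0
  L3 @0x45[9] → 0x49007  P=1,RW=1,US=1,PS=0
  ⇒ phys 0x490C0  [4 reads]
#3 VA=0x101C141989C (r,kernel):
  L0 @0x30[2] → 0x4A007  P=1,RW=1,US=1,PS=0
  L1 @0x4A[7] → 0x4D007  P=1,RW=1,US=1,PS=0
  L2 @0x4D[10] → 0x50007  P=1,RW=1,US=1,PS=0
  L3 @0x50[25] → 0x54007  P=1,RW=1,US=1,PS=0
  ⇒ phys 0x5489C  [4 reads]
#4 VA=0x680E0EF69 (r,kernel):
  L0 @0x30[0] → 0x58007  P=1,RW=1,US=1,PS=0
  L1 @0x58[26] → 0x5C007  P=1,RW=1,US=1,PS=0
  L2 @0x5C[7] → 0x5E007  P=1,RW=1,US=1,PS=0
  L3 @0x5E[14] → 0x62007  P=1,RW=1,US=1,PS=0
  ⇒ phys 0x62F69  [4 reads]
#5 VA=0x381022114B3 (r,kernel):
  L0 @0x30[7] → 0x63007  P=1,RW=1,US=1,PS=0
  L1 @0x63[4] → 0x66007  P=1,RW=1,US=1,PS=0
  L2 @0x66[17] → 0x69007  P=1,RW=1,US=1,PS=0
  L3 @0x69[17] → 0x6C007  P=1,RW=1,US=1,PS=0
  ⇒ phys 0x6C4B3  [4 reads]
#6 VA=0xD00000004C2 (r,kernel):
  L0 @0x30[26] → 0x6D087  P=1,RW=1,US=1,PS=1
  ⇒ phys 0x6D4C2 (huge @L0)  [1 reads]

TLB: [["0x60483000", "0x37"], ["0xA8000000", "0x3B"], ["0x686C3009", "0x49"], ["0x101C1419", "0x54"], ["0x680E0E", "0x62"], ["0x38102211", "0x6C"], ["0xD0000000", "0x6D"]]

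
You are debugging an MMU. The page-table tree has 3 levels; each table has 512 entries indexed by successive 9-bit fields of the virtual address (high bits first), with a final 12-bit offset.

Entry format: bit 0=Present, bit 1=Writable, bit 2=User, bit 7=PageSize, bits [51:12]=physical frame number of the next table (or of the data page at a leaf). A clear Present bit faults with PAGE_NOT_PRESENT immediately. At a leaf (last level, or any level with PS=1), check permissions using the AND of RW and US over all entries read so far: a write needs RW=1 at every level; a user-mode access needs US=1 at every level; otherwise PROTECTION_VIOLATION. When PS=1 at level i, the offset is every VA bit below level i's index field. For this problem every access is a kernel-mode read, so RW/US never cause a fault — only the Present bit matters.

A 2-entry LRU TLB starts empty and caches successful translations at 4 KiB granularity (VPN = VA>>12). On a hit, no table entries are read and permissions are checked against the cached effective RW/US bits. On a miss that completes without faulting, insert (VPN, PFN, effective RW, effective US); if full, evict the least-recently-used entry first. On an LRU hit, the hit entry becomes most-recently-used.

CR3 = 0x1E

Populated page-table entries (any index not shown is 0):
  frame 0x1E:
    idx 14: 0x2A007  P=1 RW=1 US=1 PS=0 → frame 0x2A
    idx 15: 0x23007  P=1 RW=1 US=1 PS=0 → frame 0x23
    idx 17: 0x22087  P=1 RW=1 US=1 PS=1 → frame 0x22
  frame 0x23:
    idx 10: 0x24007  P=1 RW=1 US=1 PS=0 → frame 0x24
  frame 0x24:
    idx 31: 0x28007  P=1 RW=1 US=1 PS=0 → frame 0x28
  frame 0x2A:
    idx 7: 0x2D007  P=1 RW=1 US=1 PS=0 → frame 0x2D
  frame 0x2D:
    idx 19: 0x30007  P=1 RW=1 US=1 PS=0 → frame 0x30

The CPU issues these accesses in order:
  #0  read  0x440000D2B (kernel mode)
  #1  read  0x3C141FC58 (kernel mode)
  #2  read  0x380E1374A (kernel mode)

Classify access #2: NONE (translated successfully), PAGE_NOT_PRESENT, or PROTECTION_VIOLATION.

Per-access translation:
#0 VA=0x440000D2B (r,kernel):
  L0 @0x1E[17] → 0x22087  P=1,RW=1,US=1,PS=1
  → PA=0x22D2B (huge @L0)  (1 entries read)
#1 VA=0x3C141FC58 (r,kernel):
  L0 @0x1E[15] → 0x23007  P=1,RW=1,US=1,PS=0
  L1 @0x23[10] → 0x24007  P=1,RW=1,US=1,PS=0
  L2 @0x24[31] → 0x28007  P=1,RW=1,US=1,PS=0
  → PA=0x28C58  (3 entries read)
#2 VA=0x380E1374A (r,kernel):
  L0 @0x1E[14] → 0x2A007  P=1,RW=1,US=1,PS=0
  L1 @0x2A[7] → 0x2D007  P=1,RW=1,US=1,PS=0
  L2 @0x2D[19] → 0x30007  P=1,RW=1,US=1,PS=0
  → PA=0x3074A  (3 entries read)

Access #2 fault: NONE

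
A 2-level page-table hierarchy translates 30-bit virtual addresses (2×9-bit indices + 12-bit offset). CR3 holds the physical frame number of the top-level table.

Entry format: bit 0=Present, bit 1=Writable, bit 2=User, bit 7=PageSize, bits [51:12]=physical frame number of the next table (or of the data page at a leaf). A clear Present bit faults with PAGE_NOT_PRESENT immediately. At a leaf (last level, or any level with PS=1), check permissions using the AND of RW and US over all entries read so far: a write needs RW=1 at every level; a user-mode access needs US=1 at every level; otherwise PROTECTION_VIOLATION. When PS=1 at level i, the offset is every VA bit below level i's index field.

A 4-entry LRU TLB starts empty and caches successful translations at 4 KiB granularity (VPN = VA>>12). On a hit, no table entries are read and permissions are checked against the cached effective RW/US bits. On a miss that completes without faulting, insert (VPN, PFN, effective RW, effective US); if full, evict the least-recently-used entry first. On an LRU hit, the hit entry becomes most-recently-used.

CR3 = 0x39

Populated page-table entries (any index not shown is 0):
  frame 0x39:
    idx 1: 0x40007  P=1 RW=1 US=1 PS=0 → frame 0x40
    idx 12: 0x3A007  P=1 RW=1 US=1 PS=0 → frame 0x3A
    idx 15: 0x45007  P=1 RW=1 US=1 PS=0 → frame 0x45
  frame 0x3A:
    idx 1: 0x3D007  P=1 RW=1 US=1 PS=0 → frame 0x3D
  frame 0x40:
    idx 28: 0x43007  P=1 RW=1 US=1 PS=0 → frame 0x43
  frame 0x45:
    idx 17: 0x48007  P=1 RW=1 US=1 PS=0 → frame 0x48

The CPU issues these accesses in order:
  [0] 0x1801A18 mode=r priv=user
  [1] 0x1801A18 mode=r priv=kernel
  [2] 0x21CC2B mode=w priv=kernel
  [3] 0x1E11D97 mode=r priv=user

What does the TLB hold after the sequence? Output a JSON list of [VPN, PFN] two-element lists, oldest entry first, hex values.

Per-access translation:
#0 VA=0x1801A18 (r,user):
  [0] read 0x39 idx=12: raw=0x3A007 flags P=1 W=1 U=1 S=0
  [1] read 0x3A idx=1: raw=0x3D007 flags P=1 W=1 U=1 S=0
  ✓ 0x3DA18  — 2 lookups
#1 VA=0x1801A18 (r,kernel):
  TLB hit vpn=0x1801 → PA=0x3DA18
#2 VA=0x21CC2B (w,kernel):
  [0] read 0x39 idx=1: raw=0x40007 flags P=1 W=1 U=1 S=0
  [1] read 0x40 idx=28: raw=0x43007 flags P=1 W=1 U=1 S=0
  ✓ 0x43C2B  — 2 lookups
#3 VA=0x1E11D97 (r,user):
  [0] read 0x39 idx=15: raw=0x45007 flags P=1 W=1 U=1 S=0
  [1] read 0x45 idx=17: raw=0x48007 flags P=1 W=1 U=1 S=0
  ✓ 0x48D97  — 2 lookups

TLB: [["0x1801", "0x3D"], ["0x21C", "0x43"], ["0x1E11", "0x48"]]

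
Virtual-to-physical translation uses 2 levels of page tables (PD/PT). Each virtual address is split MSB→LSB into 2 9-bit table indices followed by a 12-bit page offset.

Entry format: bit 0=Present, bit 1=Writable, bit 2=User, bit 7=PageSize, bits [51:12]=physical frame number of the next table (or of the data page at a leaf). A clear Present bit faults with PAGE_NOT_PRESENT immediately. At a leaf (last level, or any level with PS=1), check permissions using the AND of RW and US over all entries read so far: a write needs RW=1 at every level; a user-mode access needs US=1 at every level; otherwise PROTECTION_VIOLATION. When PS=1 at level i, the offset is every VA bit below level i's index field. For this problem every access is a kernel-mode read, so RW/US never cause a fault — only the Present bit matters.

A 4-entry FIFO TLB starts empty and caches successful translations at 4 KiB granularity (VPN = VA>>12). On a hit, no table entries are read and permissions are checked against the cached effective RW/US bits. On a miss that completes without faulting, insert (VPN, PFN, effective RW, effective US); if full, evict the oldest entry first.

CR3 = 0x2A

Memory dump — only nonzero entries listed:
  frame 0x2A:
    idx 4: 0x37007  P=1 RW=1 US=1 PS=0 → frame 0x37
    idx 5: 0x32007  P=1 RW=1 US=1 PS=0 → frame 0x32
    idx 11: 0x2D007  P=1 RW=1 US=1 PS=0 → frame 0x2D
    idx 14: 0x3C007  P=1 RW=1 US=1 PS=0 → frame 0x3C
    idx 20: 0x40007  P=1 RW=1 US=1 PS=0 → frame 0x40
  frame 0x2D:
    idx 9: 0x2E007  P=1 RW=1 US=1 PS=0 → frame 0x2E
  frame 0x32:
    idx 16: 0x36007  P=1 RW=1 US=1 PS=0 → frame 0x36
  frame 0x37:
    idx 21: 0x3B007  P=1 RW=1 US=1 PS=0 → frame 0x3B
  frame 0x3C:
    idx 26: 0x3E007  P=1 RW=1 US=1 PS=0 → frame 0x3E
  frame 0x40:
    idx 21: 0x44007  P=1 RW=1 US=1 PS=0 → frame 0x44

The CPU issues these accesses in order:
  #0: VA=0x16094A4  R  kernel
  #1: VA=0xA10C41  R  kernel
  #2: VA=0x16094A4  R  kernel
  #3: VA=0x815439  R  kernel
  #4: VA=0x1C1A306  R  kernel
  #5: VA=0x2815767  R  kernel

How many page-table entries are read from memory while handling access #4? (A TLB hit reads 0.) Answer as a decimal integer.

Per-access translation:
#0 VA=0x16094A4 (r,kernel):
  L0: frame=0x2A idx=11 entry=0x2D007 [P=1 RW=1 US=1 PS=0]
  L1: frame=0x2D idx=9 entry=0x2E007 [P=1 RW=1 US=1 PS=0]
  ✓ 0x2E4A4  — 2 lookups
#1 VA=0xA10C41 (r,kernel):
  L0: frame=0x2A idx=5 entry=0x32007 [P=1 RW=1 US=1 PS=0]
  L1: frame=0x32 idx=16 entry=0x36007 [P=1 RW=1 US=1 PS=0]
  ✓ 0x36C41  — 2 lookups
#2 VA=0x16094A4 (r,kernel):
  TLB hit vpn=0x1609 → PA=0x2E4A4
#3 VA=0x815439 (r,kernel):
  L0: frame=0x2A idx=4 entry=0x37007 [P=1 RW=1 US=1 PS=0]
  L1: frame=0x37 idx=21 entry=0x3B007 [P=1 RW=1 US=1 PS=0]
  ✓ 0x3B439  — 2 lookups
#4 VA=0x1C1A306 (r,kernel):
  L0: frame=0x2A idx=14 entry=0x3C007 [P=1 RW=1 US=1 PS=0]
  L1: frame=0x3C idx=26 entry=0x3E007 [P=1 RW=1 US=1 PS=0]
  ✓ 0x3E306  — 2 lookups
#5 VA=0x2815767 (r,kernel):
  L0: frame=0x2A idx=20 entry=0x40007 [P=1 RW=1 US=1 PS=0]
  L1: frame=0x40 idx=21 entry=0x44007 [P=1 RW=1 US=1 PS=0]
  ✓ 0x44767  — 2 lookups

Entries read for #4: 2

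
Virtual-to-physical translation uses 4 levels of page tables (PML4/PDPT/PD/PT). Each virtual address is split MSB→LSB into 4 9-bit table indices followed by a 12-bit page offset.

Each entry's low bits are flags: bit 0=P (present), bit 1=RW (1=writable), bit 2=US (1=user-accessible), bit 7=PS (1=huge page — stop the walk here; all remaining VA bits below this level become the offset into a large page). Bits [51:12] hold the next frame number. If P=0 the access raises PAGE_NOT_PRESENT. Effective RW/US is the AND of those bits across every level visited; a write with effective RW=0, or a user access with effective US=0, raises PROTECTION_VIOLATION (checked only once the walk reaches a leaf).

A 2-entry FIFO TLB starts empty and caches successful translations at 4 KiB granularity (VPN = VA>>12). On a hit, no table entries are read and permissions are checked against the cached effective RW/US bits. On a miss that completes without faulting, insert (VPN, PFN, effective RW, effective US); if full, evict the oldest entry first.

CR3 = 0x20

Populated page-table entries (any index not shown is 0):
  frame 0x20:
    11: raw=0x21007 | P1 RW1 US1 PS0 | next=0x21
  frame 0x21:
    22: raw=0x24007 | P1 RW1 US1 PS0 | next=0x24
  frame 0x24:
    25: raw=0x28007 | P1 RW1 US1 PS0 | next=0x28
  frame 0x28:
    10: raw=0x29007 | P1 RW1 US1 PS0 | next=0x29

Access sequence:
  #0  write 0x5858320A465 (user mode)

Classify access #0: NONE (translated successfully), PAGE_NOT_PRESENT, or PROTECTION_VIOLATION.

Walk each access:
#0 VA=0x5858320A465 (w,user):
  L0 @0x20[11] → 0x21007  P=1,RW=1,US=1,PS=0
  L1 @0x21[22] → 0x24007  P=1,RW=1,US=1,PS=0
  L2 @0x24[25] → 0x28007  P=1,RW=1,US=1,PS=0
  L3 @0x28[10] → 0x29007  P=1,RW=1,US=1,PS=0
  ⇒ phys 0x29465  [4 reads]

Access #0 fault: NONE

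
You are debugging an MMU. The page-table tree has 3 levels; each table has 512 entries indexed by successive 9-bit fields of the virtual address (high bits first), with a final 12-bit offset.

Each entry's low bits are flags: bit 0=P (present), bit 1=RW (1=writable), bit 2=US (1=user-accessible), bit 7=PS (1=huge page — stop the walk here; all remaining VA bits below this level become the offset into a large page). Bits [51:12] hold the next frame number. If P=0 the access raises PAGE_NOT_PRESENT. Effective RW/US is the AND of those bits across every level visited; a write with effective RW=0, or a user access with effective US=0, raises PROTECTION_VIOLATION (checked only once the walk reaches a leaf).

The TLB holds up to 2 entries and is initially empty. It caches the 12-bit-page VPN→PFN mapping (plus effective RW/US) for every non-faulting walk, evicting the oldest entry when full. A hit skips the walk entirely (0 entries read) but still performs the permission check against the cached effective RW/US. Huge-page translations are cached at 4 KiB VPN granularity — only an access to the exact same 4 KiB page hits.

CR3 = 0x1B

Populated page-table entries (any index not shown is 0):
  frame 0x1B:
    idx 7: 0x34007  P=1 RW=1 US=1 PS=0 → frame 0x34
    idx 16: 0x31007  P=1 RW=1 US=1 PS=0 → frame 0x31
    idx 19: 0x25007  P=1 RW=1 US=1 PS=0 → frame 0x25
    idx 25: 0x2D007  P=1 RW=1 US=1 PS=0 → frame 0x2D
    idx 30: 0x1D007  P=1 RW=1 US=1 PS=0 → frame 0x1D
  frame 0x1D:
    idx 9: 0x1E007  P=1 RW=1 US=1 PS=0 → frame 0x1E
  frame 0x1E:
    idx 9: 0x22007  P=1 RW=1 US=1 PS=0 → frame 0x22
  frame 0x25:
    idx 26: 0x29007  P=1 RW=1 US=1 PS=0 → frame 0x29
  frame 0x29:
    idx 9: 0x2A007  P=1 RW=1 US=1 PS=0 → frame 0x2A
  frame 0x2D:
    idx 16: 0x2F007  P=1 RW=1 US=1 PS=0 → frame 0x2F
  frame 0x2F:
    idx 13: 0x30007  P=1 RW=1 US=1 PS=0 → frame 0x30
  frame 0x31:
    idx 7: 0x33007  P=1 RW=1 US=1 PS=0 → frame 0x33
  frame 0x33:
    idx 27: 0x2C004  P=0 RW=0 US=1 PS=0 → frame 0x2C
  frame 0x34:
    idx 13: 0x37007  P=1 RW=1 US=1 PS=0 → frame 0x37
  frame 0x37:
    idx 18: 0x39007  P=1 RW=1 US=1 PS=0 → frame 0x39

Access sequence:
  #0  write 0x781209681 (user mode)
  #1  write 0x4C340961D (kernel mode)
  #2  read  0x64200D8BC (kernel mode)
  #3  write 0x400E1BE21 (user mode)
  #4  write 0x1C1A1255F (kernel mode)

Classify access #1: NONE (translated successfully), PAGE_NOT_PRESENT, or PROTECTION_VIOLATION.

Per-access translation:
#0 VA=0x781209681 (w,user):
  [0] read 0x1B idx=30: raw=0x1D007 flags P=1 W=1 U=1 S=0
  [1] read 0x1D idx=9: raw=0x1E007 flags P=1 W=1 U=1 S=0
  [2] read 0x1E idx=9: raw=0x22007 flags P=1 W=1 U=1 S=0
  ⇒ phys 0x22681  [3 reads]
#1 VA=0x4C340961D (w,kernel):
  [0] read 0x1B idx=19: raw=0x25007 flags P=1 W=1 U=1 S=0
  [1] read 0x25 idx=26: raw=0x29007 flags P=1 W=1 U=1 S=0
  [2] read 0x29 idx=9: raw=0x2A007 flags P=1 W=1 U=1 S=0
  ⇒ phys 0x2A61D  [3 reads]
#2 VA=0x64200D8BC (r,kernel):
  [0] read 0x1B idx=25: raw=0x2D007 flags P=1 W=1 U=1 S=0
  [1] read 0x2D idx=16: raw=0x2F007 flags P=1 W=1 U=1 S=0
  [2] read 0x2F idx=13: raw=0x30007 flags P=1 W=1 U=1 S=0
  ⇒ phys 0x308BC  [3 reads]
#3 VA=0x400E1BE21 (w,user):
  [0] read 0x1B idx=16: raw=0x31007 flags P=1 W=1 U=1 S=0
  [1] read 0x31 idx=7: raw=0x33007 flags P=1 W=1 U=1 S=0
  [2] read 0x33 idx=27: raw=0x2C004 flags P=0 W=0 U=1 S=0
  → PAGE_NOT_PRESENT  (3 entries read)
#4 VA=0x1C1A1255F (w,kernel):
  [0] read 0x1B idx=7: raw=0x34007 flags P=1 W=1 U=1 S=0
  [1] read 0x34 idx=13: raw=0x37007 flags P=1 W=1 U=1 S=0
  [2] read 0x37 idx=18: raw=0x39007 flags P=1 W=1 U=1 S=0
  ⇒ phys 0x3955F  [3 reads]

Access #1 fault: NONE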